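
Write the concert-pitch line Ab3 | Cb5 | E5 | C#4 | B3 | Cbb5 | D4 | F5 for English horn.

Eb4 Gb5 B5 G#4 F#4 Gbb5 A4 C6

The English horn sounds a perfect fifth below written, so the written part must be a perfect fifth above concert — transpose each note up.
Ab3 gives Eb4
Cb5 gives Gb5
E5 gives B5
C#4 gives G#4
B3 gives F#4
Cbb5 gives Gbb5
D4 gives A4
F5 gives C6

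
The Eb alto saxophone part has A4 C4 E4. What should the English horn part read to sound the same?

G4 Bb3 D4

First find concert pitch: the Eb alto saxophone sounds a major sixth below written, so A4 C4 E4 sounds C4 Eb3 G3.
Then write for English horn: it sounds a perfect fifth below written, so the part must be a perfect fifth above concert.
C4 → G4
Eb3 → Bb3
G3 → D4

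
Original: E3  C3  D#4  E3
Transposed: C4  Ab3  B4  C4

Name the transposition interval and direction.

up a minor sixth

From E3 to C4 is 6 letter names — a sixth of some quality.
E3 to C4 is 8 semitones, which makes it a minor sixth; the second version is higher, so the direction is up.
Checking another pair — E3 → C4 — gives the same interval.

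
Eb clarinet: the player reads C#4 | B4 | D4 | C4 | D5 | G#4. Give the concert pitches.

E4 D5 F4 Eb4 F5 B4

The Eb clarinet sounds a minor third above written, so transpose each written note up a minor third.
C#4 becomes E4
B4 becomes D5
D4 becomes F4
C4 becomes Eb4
D5 becomes F5
G#4 becomes B4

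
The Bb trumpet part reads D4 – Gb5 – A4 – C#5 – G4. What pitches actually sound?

C4 Fb5 G4 B4 F4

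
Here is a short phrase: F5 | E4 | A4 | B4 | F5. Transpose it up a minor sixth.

Db6 C5 F5 G5 Db6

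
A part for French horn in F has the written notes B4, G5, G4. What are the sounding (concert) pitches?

E4 C5 C4

Written C4 on the French horn in F sounds as F3, a perfect fifth lower; apply that shift to every note.
B4 -> E4
G5 -> C5
G4 -> C4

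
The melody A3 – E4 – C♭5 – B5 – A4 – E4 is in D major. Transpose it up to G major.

D major to G major up is a perfect fourth, so every note moves up by that interval.
A3 gives D4
E4 gives A4
Cb5 gives Fb5
B5 gives E6
A4 gives D5
E4 gives A4

D4 A4 Fb5 E6 D5 A4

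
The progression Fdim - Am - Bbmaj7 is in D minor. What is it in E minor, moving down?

Gdim Bm Cmaj7

D minor down to E minor is a minor seventh; each chord root moves by that interval while the quality stays the same.
Fdim: root F down a minor seventh → G, giving Gdim.
Am: root A down a minor seventh → B, giving Bm.
Bbmaj7: root Bb down a minor seventh → C, giving Cmaj7.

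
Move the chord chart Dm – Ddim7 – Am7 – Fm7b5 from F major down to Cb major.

F major down to Cb major is an augmented fourth; each chord root moves by that interval while the quality stays the same.
Dm: root D down an augmented fourth → Ab, giving Abm.
Ddim7: root D down an augmented fourth → Ab, giving Abdim7.
Am7: root A down an augmented fourth → Eb, giving Ebm7.
Fm7b5: root F down an augmented fourth → Cb, giving Cbm7b5.

Abm Abdim7 Ebm7 Cbm7b5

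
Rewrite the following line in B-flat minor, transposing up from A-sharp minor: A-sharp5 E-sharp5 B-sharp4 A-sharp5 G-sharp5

A-sharp minor to B-flat minor up is a diminished second, so every note moves up by that interval.
A#5 → Bb5
E#5 → F5
B#4 → C5
A#5 → Bb5
G#5 → Ab5

Bb5 F5 C5 Bb5 Ab5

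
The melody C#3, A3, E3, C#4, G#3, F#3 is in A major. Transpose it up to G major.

B3 G4 D4 B4 F#4 E4

A major to G major up is a minor seventh, so every note moves up by that interval.
C#3 → B3
A3 → G4
E3 → D4
C#4 → B4
G#3 → F#4
F#3 → E4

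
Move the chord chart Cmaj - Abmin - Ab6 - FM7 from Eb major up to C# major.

Eb major up to C# major is an augmented sixth; each chord root moves by that interval while the quality stays the same.
Cmaj: root C up an augmented sixth → A#, giving A#maj.
Abmin: root Ab up an augmented sixth → F#, giving F#min.
Ab6: root Ab up an augmented sixth → F#, giving F#6.
FM7: root F up an augmented sixth → D#, giving D#M7.

A#maj F#min F#6 D#M7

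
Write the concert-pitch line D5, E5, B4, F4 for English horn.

A5 B5 F#5 C5

The English horn sounds a perfect fifth below written, so the written part must be a perfect fifth above concert — transpose each note up.
D5 becomes A5
E5 becomes B5
B4 becomes F#5
F4 becomes C5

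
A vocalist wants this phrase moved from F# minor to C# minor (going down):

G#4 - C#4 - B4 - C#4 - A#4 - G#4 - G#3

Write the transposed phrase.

F# minor to C# minor down is a perfect fourth, so every note moves down by that interval.
G#4 → D#4
C#4 → G#3
B4 → F#4
C#4 → G#3
A#4 → E#4
G#4 → D#4
G#3 → D#3

D#4 G#3 F#4 G#3 E#4 D#4 D#3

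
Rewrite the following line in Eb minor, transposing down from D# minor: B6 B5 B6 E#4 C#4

Cb6 Cb5 Cb6 F3 Db3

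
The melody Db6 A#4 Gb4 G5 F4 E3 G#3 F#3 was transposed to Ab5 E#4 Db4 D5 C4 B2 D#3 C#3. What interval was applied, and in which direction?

Take the first pair: Db6 → Ab5. D to A spans 4 letter names, so the interval is some kind of fourth.
Ab5 to Db6 is 5 semitones, which makes it a perfect fourth; the second version is lower, so the direction is down.
Checking another pair — F#3 → C#3 — gives the same interval.

down a perfect fourth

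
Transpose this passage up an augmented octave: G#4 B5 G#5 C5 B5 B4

G#4 becomes G##5
B5 becomes B#6
G#5 becomes G##6
C5 becomes C#6
B5 becomes B#6
B4 becomes B#5

G##5 B#6 G##6 C#6 B#6 B#5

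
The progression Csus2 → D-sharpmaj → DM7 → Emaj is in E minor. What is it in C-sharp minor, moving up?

E minor up to C-sharp minor is a major sixth; each chord root moves by that interval while the quality stays the same.
Csus2: root C up a major sixth → A, giving Asus2.
D-sharpmaj: root D-sharp up a major sixth → B#, giving B#maj.
DM7: root D up a major sixth → B, giving BM7.
Emaj: root E up a major sixth → C#, giving C#maj.

Asus2 B#maj BM7 C#maj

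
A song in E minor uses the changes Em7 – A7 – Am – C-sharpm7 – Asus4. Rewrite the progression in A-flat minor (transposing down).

Abm7 Db7 Dbm Fm7 Dbsus4

E minor down to A-flat minor is an augmented fifth; each chord root moves by that interval while the quality stays the same.
Em7: root E down an augmented fifth → Ab, giving Abm7.
A7: root A down an augmented fifth → Db, giving Db7.
Am: root A down an augmented fifth → Db, giving Dbm.
C-sharpm7: root C-sharp down an augmented fifth → F, giving Fm7.
Asus4: root A down an augmented fifth → Db, giving Dbsus4.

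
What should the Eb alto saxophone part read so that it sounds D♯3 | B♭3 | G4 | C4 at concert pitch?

B#3 G4 E5 A4

Written C4 sounds as Eb3 on the Eb alto saxophone, so concert pitches are written a major sixth up.
D#3 gives B#3
Bb3 gives G4
G4 gives E5
C4 gives A4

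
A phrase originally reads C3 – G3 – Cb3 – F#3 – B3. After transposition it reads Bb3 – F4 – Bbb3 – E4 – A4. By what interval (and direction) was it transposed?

Take the first pair: C3 → Bb3. C to B spans 7 letter names, so the interval is some kind of seventh.
C3 to Bb3 is 10 semitones, which makes it a minor seventh; the second version is higher, so the direction is up.
Checking another pair — B3 → A4 — gives the same interval.

up a minor seventh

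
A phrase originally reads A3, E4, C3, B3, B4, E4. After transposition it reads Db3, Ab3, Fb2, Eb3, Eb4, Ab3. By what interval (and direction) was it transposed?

From A3 to Db3 is 5 letter names — a fifth of some quality.
Db3 to A3 is 8 semitones, which makes it an augmented fifth; the second version is lower, so the direction is down.
Checking another pair — E4 → Ab3 — gives the same interval.

down an augmented fifth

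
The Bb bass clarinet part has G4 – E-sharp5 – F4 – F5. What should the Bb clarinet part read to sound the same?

First find concert pitch: the Bb bass clarinet sounds a major ninth below written, so G4 E-sharp5 F4 F5 sounds F3 D#4 Eb3 Eb4.
Then write for Bb clarinet: it sounds a major second below written, so the part must be a major second above concert.
F3 → G3
D#4 → E#4
Eb3 → F3
Eb4 → F4

G3 E#4 F3 F4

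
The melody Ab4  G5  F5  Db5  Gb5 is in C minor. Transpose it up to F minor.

From C up to F is a perfect fourth; apply that to each pitch.
Ab4 -> Db5
G5 -> C6
F5 -> Bb5
Db5 -> Gb5
Gb5 -> Cb6

Db5 C6 Bb5 Gb5 Cb6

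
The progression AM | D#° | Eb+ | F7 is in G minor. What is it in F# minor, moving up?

G#M C##° D+ E7

G minor up to F# minor is a major seventh; each chord root moves by that interval while the quality stays the same.
AM: root A up a major seventh → G#, giving G#M.
D#°: root D# up a major seventh → C##, giving C##°.
Eb+: root Eb up a major seventh → D, giving D+.
F7: root F up a major seventh → E, giving E7.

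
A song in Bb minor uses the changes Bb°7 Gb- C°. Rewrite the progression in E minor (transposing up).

E°7 C- F#°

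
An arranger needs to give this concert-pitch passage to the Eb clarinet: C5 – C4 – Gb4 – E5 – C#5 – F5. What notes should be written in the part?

A4 A3 Eb4 C#5 A#4 D5

Written C4 sounds as Eb4 on the Eb clarinet, so concert pitches are written a minor third down.
C5 to A4
C4 to A3
Gb4 to Eb4
E5 to C#5
C#5 to A#4
F5 to D5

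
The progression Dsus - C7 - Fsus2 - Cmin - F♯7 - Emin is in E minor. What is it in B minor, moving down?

Asus G7 Csus2 Gmin C#7 Bmin

E minor down to B minor is a perfect fourth; each chord root moves by that interval while the quality stays the same.
Dsus: root D down a perfect fourth → A, giving Asus.
C7: root C down a perfect fourth → G, giving G7.
Fsus2: root F down a perfect fourth → C, giving Csus2.
Cmin: root C down a perfect fourth → G, giving Gmin.
F♯7: root F♯ down a perfect fourth → C#, giving C#7.
Emin: root E down a perfect fourth → B, giving Bmin.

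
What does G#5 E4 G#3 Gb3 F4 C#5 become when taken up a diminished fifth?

G#5 → D6
E4 → Bb4
G#3 → D4
Gb3 → Dbb4
F4 → Cb5
C#5 → G5

D6 Bb4 D4 Dbb4 Cb5 G5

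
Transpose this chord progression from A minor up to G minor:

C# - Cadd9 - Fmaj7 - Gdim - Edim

B Bbadd9 Ebmaj7 Fdim Ddim

A minor up to G minor is a minor seventh; each chord root moves by that interval while the quality stays the same.
C#: root C# up a minor seventh → B, giving B.
Cadd9: root C up a minor seventh → Bb, giving Bbadd9.
Fmaj7: root F up a minor seventh → Eb, giving Ebmaj7.
Gdim: root G up a minor seventh → F, giving Fdim.
Edim: root E up a minor seventh → D, giving Ddim.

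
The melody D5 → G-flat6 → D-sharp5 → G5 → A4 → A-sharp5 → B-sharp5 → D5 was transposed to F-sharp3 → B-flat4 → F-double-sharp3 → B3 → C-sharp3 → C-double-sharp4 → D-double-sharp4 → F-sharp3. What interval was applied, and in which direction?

Take the first pair: D5 → F#3. D to F spans 13 letter names, so the interval is some kind of thirteenth.
F#3 to D5 is 20 semitones, which makes it a minor thirteenth; the second version is lower, so the direction is down.
Checking another pair — D5 → F#3 — gives the same interval.

down a minor thirteenth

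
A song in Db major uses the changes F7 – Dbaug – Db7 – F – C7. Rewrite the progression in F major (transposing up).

Db major up to F major is a major third; each chord root moves by that interval while the quality stays the same.
F7: root F up a major third → A, giving A7.
Dbaug: root Db up a major third → F, giving Faug.
Db7: root Db up a major third → F, giving F7.
F: root F up a major third → A, giving A.
C7: root C up a major third → E, giving E7.

A7 Faug F7 A E7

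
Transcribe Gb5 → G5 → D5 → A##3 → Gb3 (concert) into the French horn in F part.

Db6 D6 A5 E##4 Db4

Written C4 sounds as F3 on the French horn in F, so concert pitches are written a perfect fifth up.
Gb5 to Db6
G5 to D6
D5 to A5
A##3 to E##4
Gb3 to Db4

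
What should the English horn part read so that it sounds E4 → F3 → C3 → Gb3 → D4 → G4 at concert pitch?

B4 C4 G3 Db4 A4 D5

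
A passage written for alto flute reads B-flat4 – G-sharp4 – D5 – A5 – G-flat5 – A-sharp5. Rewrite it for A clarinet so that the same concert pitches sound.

Ab4 F#4 C5 G5 Fb5 G#5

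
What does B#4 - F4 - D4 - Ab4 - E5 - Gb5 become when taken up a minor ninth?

B#4 gives C#6
F4 gives Gb5
D4 gives Eb5
Ab4 gives Bbb5
E5 gives F6
Gb5 gives Abb6

C#6 Gb5 Eb5 Bbb5 F6 Abb6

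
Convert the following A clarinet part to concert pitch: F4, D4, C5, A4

Written C4 on the A clarinet sounds as A3, a minor third lower; apply that shift to every note.
F4 becomes D4
D4 becomes B3
C5 becomes A4
A4 becomes F#4

D4 B3 A4 F#4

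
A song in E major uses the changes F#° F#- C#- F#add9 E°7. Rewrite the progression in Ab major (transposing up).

Bb° Bb- F- Bbadd9 Ab°7

E major up to Ab major is a diminished fourth; each chord root moves by that interval while the quality stays the same.
F#°: root F# up a diminished fourth → Bb, giving Bb°.
F#-: root F# up a diminished fourth → Bb, giving Bb-.
C#-: root C# up a diminished fourth → F, giving F-.
F#add9: root F# up a diminished fourth → Bb, giving Bbadd9.
E°7: root E up a diminished fourth → Ab, giving Ab°7.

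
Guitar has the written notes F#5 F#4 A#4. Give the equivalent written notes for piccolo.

First find concert pitch: the guitar sounds a perfect octave below written, so F#5 F#4 A#4 sounds F#4 F#3 A#3.
Then write for piccolo: it sounds a perfect octave above written, so the part must be a perfect octave below concert.
F#4 → F#3
F#3 → F#2
A#3 → A#2

F#3 F#2 A#2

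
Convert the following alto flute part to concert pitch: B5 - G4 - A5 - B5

F#5 D4 E5 F#5

The alto flute sounds a perfect fourth below written, so transpose each written note down a perfect fourth.
B5 to F#5
G4 to D4
A5 to E5
B5 to F#5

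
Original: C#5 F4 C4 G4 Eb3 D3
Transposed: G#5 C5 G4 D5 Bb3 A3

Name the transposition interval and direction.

up a perfect fifth

From C#5 to G#5 is 5 letter names — a fifth of some quality.
C#5 to G#5 is 7 semitones, which makes it a perfect fifth; the second version is higher, so the direction is up.
Checking another pair — D3 → A3 — gives the same interval.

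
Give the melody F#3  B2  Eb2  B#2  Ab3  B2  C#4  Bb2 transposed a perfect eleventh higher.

B4 E4 Ab3 E#4 Db5 E4 F#5 Eb4

A perfect eleventh up from F#3 gives B4.
B2: an eleventh up reaches E, and 17 semitones makes it E4.
Eb2 up a perfect eleventh is Ab3.
B#2 up a perfect eleventh is E#4.
Ab3: an eleventh up reaches D, and 17 semitones makes it Db5.
B2 up a perfect eleventh is E4.
A perfect eleventh up from C#4 gives F#5.
A perfect eleventh up from Bb2 gives Eb4.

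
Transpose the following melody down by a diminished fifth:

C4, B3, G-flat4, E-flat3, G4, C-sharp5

C4 -> F#3
B3 -> E#3
Gb4 -> C4
Eb3 -> A2
G4 -> C#4
C#5 -> F##4

F#3 E#3 C4 A2 C#4 F##4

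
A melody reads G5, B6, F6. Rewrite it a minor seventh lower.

G5 gives A4
B6 gives C#6
F6 gives G5

A4 C#6 G5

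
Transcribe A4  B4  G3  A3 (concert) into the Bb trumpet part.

Written C4 sounds as Bb3 on the Bb trumpet, so concert pitches are written a major second up.
A4 → B4
B4 → C#5
G3 → A3
A3 → B3

B4 C#5 A3 B3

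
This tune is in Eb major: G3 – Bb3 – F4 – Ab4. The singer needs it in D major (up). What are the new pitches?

F#4 A4 E5 G5

Eb major to D major up is a major seventh, so every note moves up by that interval.
G3 to F#4
Bb3 to A4
F4 to E5
Ab4 to G5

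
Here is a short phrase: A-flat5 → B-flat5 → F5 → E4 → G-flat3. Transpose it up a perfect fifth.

Eb6 F6 C6 B4 Db4

A perfect fifth up from Ab5 gives Eb6.
Bb5: a fifth up reaches F, and 7 semitones makes it F6.
F5 up a perfect fifth is C6.
E4 up a perfect fifth is B4.
Gb3 up a perfect fifth is Db4.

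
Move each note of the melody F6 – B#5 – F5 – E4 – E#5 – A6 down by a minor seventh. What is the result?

G5 C##5 G4 F#3 F##4 B5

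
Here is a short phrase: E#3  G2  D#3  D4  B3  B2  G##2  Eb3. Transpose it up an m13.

E#3 -> C#5
G2 -> Eb4
D#3 -> B4
D4 -> Bb5
B3 -> G5
B2 -> G4
G##2 -> E#4
Eb3 -> Cb5

C#5 Eb4 B4 Bb5 G5 G4 E#4 Cb5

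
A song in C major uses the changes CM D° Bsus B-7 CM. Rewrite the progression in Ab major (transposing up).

AbM Bb° Gsus G-7 AbM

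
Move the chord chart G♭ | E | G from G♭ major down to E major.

E C## E#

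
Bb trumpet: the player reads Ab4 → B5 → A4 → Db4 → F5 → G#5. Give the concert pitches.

The Bb trumpet sounds a major second below written, so transpose each written note down a major second.
Ab4 gives Gb4
B5 gives A5
A4 gives G4
Db4 gives Cb4
F5 gives Eb5
G#5 gives F#5

Gb4 A5 G4 Cb4 Eb5 F#5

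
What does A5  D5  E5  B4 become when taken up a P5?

E6 A5 B5 F#5

A5: a fifth up reaches E, and 7 semitones makes it E6.
A perfect fifth up from D5 gives A5.
E5 up a perfect fifth is B5.
B4: a fifth up reaches F, and 7 semitones makes it F#5.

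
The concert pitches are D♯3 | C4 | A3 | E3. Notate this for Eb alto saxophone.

The Eb alto saxophone sounds a major sixth below written, so the written part must be a major sixth above concert — transpose each note up.
D#3 to B#3
C4 to A4
A3 to F#4
E3 to C#4

B#3 A4 F#4 C#4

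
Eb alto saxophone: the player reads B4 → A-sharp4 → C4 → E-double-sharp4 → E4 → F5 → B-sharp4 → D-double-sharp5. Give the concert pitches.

D4 C#4 Eb3 G##3 G3 Ab4 D#4 F##4

Written C4 on the Eb alto saxophone sounds as Eb3, a major sixth lower; apply that shift to every note.
B4 to D4
A#4 to C#4
C4 to Eb3
E##4 to G##3
E4 to G3
F5 to Ab4
B#4 to D#4
D##5 to F##4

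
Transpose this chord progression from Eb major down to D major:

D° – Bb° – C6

C#° A° B6

Eb major down to D major is a minor second; each chord root moves by that interval while the quality stays the same.
D°: root D down a minor second → C#, giving C#°.
Bb°: root Bb down a minor second → A, giving A°.
C6: root C down a minor second → B, giving B6.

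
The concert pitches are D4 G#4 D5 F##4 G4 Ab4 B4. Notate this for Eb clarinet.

B3 E#4 B4 D##4 E4 F4 G#4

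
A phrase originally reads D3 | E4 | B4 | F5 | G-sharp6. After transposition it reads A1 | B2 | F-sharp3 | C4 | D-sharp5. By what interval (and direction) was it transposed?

down a perfect eleventh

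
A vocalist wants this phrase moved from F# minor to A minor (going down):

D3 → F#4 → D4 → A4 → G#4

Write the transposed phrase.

F2 A3 F3 C4 B3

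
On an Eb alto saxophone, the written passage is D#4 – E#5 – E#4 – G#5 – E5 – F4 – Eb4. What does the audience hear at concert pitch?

F#3 G#4 G#3 B4 G4 Ab3 Gb3

Written C4 on the Eb alto saxophone sounds as Eb3, a major sixth lower; apply that shift to every note.
D#4 becomes F#3
E#5 becomes G#4
E#4 becomes G#3
G#5 becomes B4
E5 becomes G4
F4 becomes Ab3
Eb4 becomes Gb3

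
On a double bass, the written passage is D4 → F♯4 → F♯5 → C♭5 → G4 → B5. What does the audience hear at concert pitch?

The double bass sounds a perfect octave below written, so transpose each written note down a perfect octave.
D4 gives D3
F#4 gives F#3
F#5 gives F#4
Cb5 gives Cb4
G4 gives G3
B5 gives B4

D3 F#3 F#4 Cb4 G3 B4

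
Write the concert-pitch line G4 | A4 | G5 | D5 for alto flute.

C5 D5 C6 G5

Written C4 sounds as G3 on the alto flute, so concert pitches are written a perfect fourth up.
G4 -> C5
A4 -> D5
G5 -> C6
D5 -> G5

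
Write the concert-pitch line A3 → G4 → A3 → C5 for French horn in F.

The French horn in F sounds a perfect fifth below written, so the written part must be a perfect fifth above concert — transpose each note up.
A3 -> E4
G4 -> D5
A3 -> E4
C5 -> G5

E4 D5 E4 G5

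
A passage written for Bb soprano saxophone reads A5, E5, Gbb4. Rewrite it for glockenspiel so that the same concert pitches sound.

G3 D3 Fbb2

First find concert pitch: the Bb soprano saxophone sounds a major second below written, so A5 E5 Gbb4 sounds G5 D5 Fbb4.
Then write for glockenspiel: it sounds a perfect fifteenth above written, so the part must be a perfect fifteenth below concert.
G5 → G3
D5 → D3
Fbb4 → Fbb2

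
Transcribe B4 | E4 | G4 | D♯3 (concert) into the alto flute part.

E5 A4 C5 G#3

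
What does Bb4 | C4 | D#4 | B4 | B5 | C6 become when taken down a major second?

Ab4 Bb3 C#4 A4 A5 Bb5

Bb4 down a major second is Ab4.
C4 down a major second is Bb3.
A major second down from D#4 gives C#4.
B4 down a major second is A4.
B5: a second down reaches A, and 2 semitones makes it A5.
C6: a second down reaches B, and 2 semitones makes it Bb5.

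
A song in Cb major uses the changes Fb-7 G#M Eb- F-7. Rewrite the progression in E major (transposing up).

Cb major up to E major is an augmented third; each chord root moves by that interval while the quality stays the same.
Fb-7: root Fb up an augmented third → A, giving A-7.
G#M: root G# up an augmented third → B##, giving B##M.
Eb-: root Eb up an augmented third → G#, giving G#-.
F-7: root F up an augmented third → A#, giving A#-7.

A-7 B##M G#- A#-7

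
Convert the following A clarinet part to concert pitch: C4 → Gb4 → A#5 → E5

A3 Eb4 F##5 C#5

Written C4 on the A clarinet sounds as A3, a minor third lower; apply that shift to every note.
C4 becomes A3
Gb4 becomes Eb4
A#5 becomes F##5
E5 becomes C#5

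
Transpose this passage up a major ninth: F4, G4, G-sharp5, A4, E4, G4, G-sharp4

G5 A5 A#6 B5 F#5 A5 A#5

F4 -> G5
G4 -> A5
G#5 -> A#6
A4 -> B5
E4 -> F#5
G4 -> A5
G#4 -> A#5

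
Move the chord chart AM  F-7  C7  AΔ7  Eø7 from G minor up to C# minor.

G minor up to C# minor is an augmented fourth; each chord root moves by that interval while the quality stays the same.
AM: root A up an augmented fourth → D#, giving D#M.
F-7: root F up an augmented fourth → B, giving B-7.
C7: root C up an augmented fourth → F#, giving F#7.
AΔ7: root A up an augmented fourth → D#, giving D#Δ7.
Eø7: root E up an augmented fourth → A#, giving A#ø7.

D#M B-7 F#7 D#Δ7 A#ø7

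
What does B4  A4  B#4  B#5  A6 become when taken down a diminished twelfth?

E#3 D#3 E##3 E##4 D#5

B4 → E#3
A4 → D#3
B#4 → E##3
B#5 → E##4
A6 → D#5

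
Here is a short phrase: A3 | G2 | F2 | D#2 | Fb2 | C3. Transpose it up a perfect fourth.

D4 C3 Bb2 G#2 Bbb2 F3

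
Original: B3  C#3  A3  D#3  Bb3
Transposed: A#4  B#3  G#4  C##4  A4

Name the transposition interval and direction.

up a major seventh

Take the first pair: B3 → A#4. B to A spans 7 letter names, so the interval is some kind of seventh.
B3 to A#4 is 11 semitones, which makes it a major seventh; the second version is higher, so the direction is up.
Checking another pair — Bb3 → A4 — gives the same interval.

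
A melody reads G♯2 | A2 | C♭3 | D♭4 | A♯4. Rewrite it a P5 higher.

D#3 E3 Gb3 Ab4 E#5

G#2 gives D#3
A2 gives E3
Cb3 gives Gb3
Db4 gives Ab4
A#4 gives E#5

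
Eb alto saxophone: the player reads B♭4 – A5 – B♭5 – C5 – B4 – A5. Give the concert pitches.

Db4 C5 Db5 Eb4 D4 C5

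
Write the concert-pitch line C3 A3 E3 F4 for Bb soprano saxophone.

Written C4 sounds as Bb3 on the Bb soprano saxophone, so concert pitches are written a major second up.
C3 gives D3
A3 gives B3
E3 gives F#3
F4 gives G4

D3 B3 F#3 G4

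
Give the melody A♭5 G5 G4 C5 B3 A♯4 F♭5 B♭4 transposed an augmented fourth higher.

Ab5 → D6
G5 → C#6
G4 → C#5
C5 → F#5
B3 → E#4
A#4 → D##5
Fb5 → Bb5
Bb4 → E5

D6 C#6 C#5 F#5 E#4 D##5 Bb5 E5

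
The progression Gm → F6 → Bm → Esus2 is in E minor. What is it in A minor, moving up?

Cm Bb6 Em Asus2

E minor up to A minor is a perfect fourth; each chord root moves by that interval while the quality stays the same.
Gm: root G up a perfect fourth → C, giving Cm.
F6: root F up a perfect fourth → Bb, giving Bb6.
Bm: root B up a perfect fourth → E, giving Em.
Esus2: root E up a perfect fourth → A, giving Asus2.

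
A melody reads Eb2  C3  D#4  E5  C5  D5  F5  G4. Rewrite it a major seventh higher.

D3 B3 C##5 D#6 B5 C#6 E6 F#5

Eb2: a seventh up reaches D, and 11 semitones makes it D3.
C3: a seventh up reaches B, and 11 semitones makes it B3.
D#4: a seventh up reaches C, and 11 semitones makes it C##5.
E5: a seventh up reaches D, and 11 semitones makes it D#6.
A major seventh up from C5 gives B5.
D5: a seventh up reaches C, and 11 semitones makes it C#6.
A major seventh up from F5 gives E6.
A major seventh up from G4 gives F#5.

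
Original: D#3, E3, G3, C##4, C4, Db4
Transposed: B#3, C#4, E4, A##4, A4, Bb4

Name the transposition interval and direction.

From D#3 to B#3 is 6 letter names — a sixth of some quality.
D#3 to B#3 is 9 semitones, which makes it a major sixth; the second version is higher, so the direction is up.
Checking another pair — Db4 → Bb4 — gives the same interval.

up a major sixth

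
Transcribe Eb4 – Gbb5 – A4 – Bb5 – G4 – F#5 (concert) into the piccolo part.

Eb3 Gbb4 A3 Bb4 G3 F#4

The piccolo sounds a perfect octave above written, so the written part must be a perfect octave below concert — transpose each note down.
Eb4 gives Eb3
Gbb5 gives Gbb4
A4 gives A3
Bb5 gives Bb4
G4 gives G3
F#5 gives F#4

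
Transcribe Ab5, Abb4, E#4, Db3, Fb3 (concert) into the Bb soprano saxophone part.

Bb5 Bbb4 F##4 Eb3 Gb3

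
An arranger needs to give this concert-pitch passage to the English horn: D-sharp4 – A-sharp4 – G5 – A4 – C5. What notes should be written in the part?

The English horn sounds a perfect fifth below written, so the written part must be a perfect fifth above concert — transpose each note up.
D#4 → A#4
A#4 → E#5
G5 → D6
A4 → E5
C5 → G5

A#4 E#5 D6 E5 G5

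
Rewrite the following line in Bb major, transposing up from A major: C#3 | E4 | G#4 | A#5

D3 F4 A4 B5

From A up to Bb is a minor second; apply that to each pitch.
C#3 to D3
E4 to F4
G#4 to A4
A#5 to B5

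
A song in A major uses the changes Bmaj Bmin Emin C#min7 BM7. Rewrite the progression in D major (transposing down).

A major down to D major is a perfect fifth; each chord root moves by that interval while the quality stays the same.
Bmaj: root B down a perfect fifth → E, giving Emaj.
Bmin: root B down a perfect fifth → E, giving Emin.
Emin: root E down a perfect fifth → A, giving Amin.
C#min7: root C# down a perfect fifth → F#, giving F#min7.
BM7: root B down a perfect fifth → E, giving EM7.

Emaj Emin Amin F#min7 EM7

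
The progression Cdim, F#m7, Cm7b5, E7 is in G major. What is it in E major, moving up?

Adim D#m7 Am7b5 C#7

G major up to E major is a major sixth; each chord root moves by that interval while the quality stays the same.
Cdim: root C up a major sixth → A, giving Adim.
F#m7: root F# up a major sixth → D#, giving D#m7.
Cm7b5: root C up a major sixth → A, giving Am7b5.
E7: root E up a major sixth → C#, giving C#7.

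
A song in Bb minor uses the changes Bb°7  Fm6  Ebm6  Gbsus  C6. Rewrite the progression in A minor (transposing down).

Bb minor down to A minor is a minor second; each chord root moves by that interval while the quality stays the same.
Bb°7: root Bb down a minor second → A, giving A°7.
Fm6: root F down a minor second → E, giving Em6.
Ebm6: root Eb down a minor second → D, giving Dm6.
Gbsus: root Gb down a minor second → F, giving Fsus.
C6: root C down a minor second → B, giving B6.

A°7 Em6 Dm6 Fsus B6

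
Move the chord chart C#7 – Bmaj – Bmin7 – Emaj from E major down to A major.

F#7 Emaj Emin7 Amaj

E major down to A major is a perfect fifth; each chord root moves by that interval while the quality stays the same.
C#7: root C# down a perfect fifth → F#, giving F#7.
Bmaj: root B down a perfect fifth → E, giving Emaj.
Bmin7: root B down a perfect fifth → E, giving Emin7.
Emaj: root E down a perfect fifth → A, giving Amaj.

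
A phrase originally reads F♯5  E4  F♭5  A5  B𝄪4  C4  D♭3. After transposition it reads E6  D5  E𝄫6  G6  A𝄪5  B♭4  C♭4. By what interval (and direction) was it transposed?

Take the first pair: F#5 → E6. F to E spans 7 letter names, so the interval is some kind of seventh.
F#5 to E6 is 10 semitones, which makes it a minor seventh; the second version is higher, so the direction is up.
Checking another pair — Db3 → Cb4 — gives the same interval.

up a minor seventh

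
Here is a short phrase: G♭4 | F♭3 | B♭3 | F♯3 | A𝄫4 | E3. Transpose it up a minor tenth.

Bbb5 Abb4 Db5 A4 Cbb6 G4

Gb4 becomes Bbb5
Fb3 becomes Abb4
Bb3 becomes Db5
F#3 becomes A4
Abb4 becomes Cbb6
E3 becomes G4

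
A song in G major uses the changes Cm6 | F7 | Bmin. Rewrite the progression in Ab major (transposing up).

Dbm6 Gb7 Cmin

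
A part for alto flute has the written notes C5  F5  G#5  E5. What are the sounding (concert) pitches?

G4 C5 D#5 B4

The alto flute sounds a perfect fourth below written, so transpose each written note down a perfect fourth.
C5 becomes G4
F5 becomes C5
G#5 becomes D#5
E5 becomes B4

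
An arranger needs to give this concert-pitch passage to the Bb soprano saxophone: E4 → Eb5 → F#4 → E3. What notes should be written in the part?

F#4 F5 G#4 F#3

Written C4 sounds as Bb3 on the Bb soprano saxophone, so concert pitches are written a major second up.
E4 becomes F#4
Eb5 becomes F5
F#4 becomes G#4
E3 becomes F#3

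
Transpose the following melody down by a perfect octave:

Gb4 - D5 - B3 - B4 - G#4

Gb3 D4 B2 B3 G#3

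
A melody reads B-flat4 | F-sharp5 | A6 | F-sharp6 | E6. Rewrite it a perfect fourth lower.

F4 C#5 E6 C#6 B5

Bb4 to F4
F#5 to C#5
A6 to E6
F#6 to C#6
E6 to B5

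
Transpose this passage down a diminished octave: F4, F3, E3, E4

F#3 F#2 E#2 E#3

F4 gives F#3
F3 gives F#2
E3 gives E#2
E4 gives E#3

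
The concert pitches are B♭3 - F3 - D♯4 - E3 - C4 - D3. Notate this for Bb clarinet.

C4 G3 E#4 F#3 D4 E3

Written C4 sounds as Bb3 on the Bb clarinet, so concert pitches are written a major second up.
Bb3 -> C4
F3 -> G3
D#4 -> E#4
E3 -> F#3
C4 -> D4
D3 -> E3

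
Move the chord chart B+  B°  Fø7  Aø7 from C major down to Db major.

C+ C° Gbø7 Bbø7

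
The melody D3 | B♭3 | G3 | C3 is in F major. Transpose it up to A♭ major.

F3 Db4 Bb3 Eb3

F major to A♭ major up is a minor third, so every note moves up by that interval.
D3 -> F3
Bb3 -> Db4
G3 -> Bb3
C3 -> Eb3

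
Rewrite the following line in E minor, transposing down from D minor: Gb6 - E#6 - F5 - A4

Ab5 F##5 G4 B3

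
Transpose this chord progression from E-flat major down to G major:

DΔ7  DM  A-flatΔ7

F#Δ7 F#M CΔ7

E-flat major down to G major is a minor sixth; each chord root moves by that interval while the quality stays the same.
DΔ7: root D down a minor sixth → F#, giving F#Δ7.
DM: root D down a minor sixth → F#, giving F#M.
A-flatΔ7: root A-flat down a minor sixth → C, giving CΔ7.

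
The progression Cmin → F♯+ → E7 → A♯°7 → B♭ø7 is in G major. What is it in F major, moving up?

Bbmin E+ D7 G#°7 Abø7

G major up to F major is a minor seventh; each chord root moves by that interval while the quality stays the same.
Cmin: root C up a minor seventh → Bb, giving Bbmin.
F♯+: root F♯ up a minor seventh → E, giving E+.
E7: root E up a minor seventh → D, giving D7.
A♯°7: root A♯ up a minor seventh → G#, giving G#°7.
B♭ø7: root B♭ up a minor seventh → Ab, giving Abø7.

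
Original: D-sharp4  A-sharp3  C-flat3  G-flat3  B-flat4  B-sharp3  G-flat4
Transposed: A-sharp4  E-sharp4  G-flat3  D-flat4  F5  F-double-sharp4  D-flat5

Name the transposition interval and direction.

Take the first pair: D#4 → A#4. D to A spans 5 letter names, so the interval is some kind of fifth.
D#4 to A#4 is 7 semitones, which makes it a perfect fifth; the second version is higher, so the direction is up.
Checking another pair — Gb4 → Db5 — gives the same interval.

up a perfect fifth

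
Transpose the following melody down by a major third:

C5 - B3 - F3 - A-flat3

Ab4 G3 Db3 Fb3

C5 → Ab4
B3 → G3
F3 → Db3
Ab3 → Fb3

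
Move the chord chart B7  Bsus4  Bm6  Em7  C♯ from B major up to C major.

C7 Csus4 Cm6 Fm7 D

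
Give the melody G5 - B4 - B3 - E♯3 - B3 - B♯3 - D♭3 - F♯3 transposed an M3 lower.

Eb5 G4 G3 C#3 G3 G#3 Bbb2 D3

G5 gives Eb5
B4 gives G4
B3 gives G3
E#3 gives C#3
B3 gives G3
B#3 gives G#3
Db3 gives Bbb2
F#3 gives D3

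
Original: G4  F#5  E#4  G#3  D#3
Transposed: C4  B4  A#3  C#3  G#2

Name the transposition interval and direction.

down a perfect fifth

From G4 to C4 is 5 letter names — a fifth of some quality.
C4 to G4 is 7 semitones, which makes it a perfect fifth; the second version is lower, so the direction is down.
Checking another pair — D#3 → G#2 — gives the same interval.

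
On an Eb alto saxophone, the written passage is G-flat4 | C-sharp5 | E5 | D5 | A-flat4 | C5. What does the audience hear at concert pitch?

Bbb3 E4 G4 F4 Cb4 Eb4

The Eb alto saxophone sounds a major sixth below written, so transpose each written note down a major sixth.
Gb4 gives Bbb3
C#5 gives E4
E5 gives G4
D5 gives F4
Ab4 gives Cb4
C5 gives Eb4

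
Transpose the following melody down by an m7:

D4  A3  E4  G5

E3 B2 F#3 A4

D4 gives E3
A3 gives B2
E4 gives F#3
G5 gives A4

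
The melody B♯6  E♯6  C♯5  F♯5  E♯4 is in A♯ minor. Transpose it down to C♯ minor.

A♯ minor to C♯ minor down is a major sixth, so every note moves down by that interval.
B#6 gives D#6
E#6 gives G#5
C#5 gives E4
F#5 gives A4
E#4 gives G#3

D#6 G#5 E4 A4 G#3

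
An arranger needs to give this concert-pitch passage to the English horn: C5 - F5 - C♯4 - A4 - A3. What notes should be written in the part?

Written C4 sounds as F3 on the English horn, so concert pitches are written a perfect fifth up.
C5 to G5
F5 to C6
C#4 to G#4
A4 to E5
A3 to E4

G5 C6 G#4 E5 E4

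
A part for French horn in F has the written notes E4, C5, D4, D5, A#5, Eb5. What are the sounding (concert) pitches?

The French horn in F sounds a perfect fifth below written, so transpose each written note down a perfect fifth.
E4 gives A3
C5 gives F4
D4 gives G3
D5 gives G4
A#5 gives D#5
Eb5 gives Ab4

A3 F4 G3 G4 D#5 Ab4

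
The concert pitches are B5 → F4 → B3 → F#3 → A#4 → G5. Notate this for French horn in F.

The French horn in F sounds a perfect fifth below written, so the written part must be a perfect fifth above concert — transpose each note up.
B5 becomes F#6
F4 becomes C5
B3 becomes F#4
F#3 becomes C#4
A#4 becomes E#5
G5 becomes D6

F#6 C5 F#4 C#4 E#5 D6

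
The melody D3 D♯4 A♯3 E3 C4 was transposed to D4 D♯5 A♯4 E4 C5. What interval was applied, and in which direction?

From D3 to D4 is 8 letter names — an octave of some quality.
D3 to D4 is 12 semitones, which makes it a perfect octave; the second version is higher, so the direction is up.
Checking another pair — C4 → C5 — gives the same interval.

up a perfect octave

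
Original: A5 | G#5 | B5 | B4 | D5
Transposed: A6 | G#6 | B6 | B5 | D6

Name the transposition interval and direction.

up a perfect octave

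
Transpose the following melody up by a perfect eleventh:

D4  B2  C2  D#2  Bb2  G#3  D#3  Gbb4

G5 E4 F3 G#3 Eb4 C#5 G#4 Cbb6

D4: an eleventh up reaches G, and 17 semitones makes it G5.
A perfect eleventh up from B2 gives E4.
C2 up a perfect eleventh is F3.
A perfect eleventh up from D#2 gives G#3.
A perfect eleventh up from Bb2 gives Eb4.
G#3: an eleventh up reaches C, and 17 semitones makes it C#5.
D#3 up a perfect eleventh is G#4.
A perfect eleventh up from Gbb4 gives Cbb6.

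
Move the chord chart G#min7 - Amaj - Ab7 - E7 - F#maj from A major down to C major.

A major down to C major is a major sixth; each chord root moves by that interval while the quality stays the same.
G#min7: root G# down a major sixth → B, giving Bmin7.
Amaj: root A down a major sixth → C, giving Cmaj.
Ab7: root Ab down a major sixth → Cb, giving Cb7.
E7: root E down a major sixth → G, giving G7.
F#maj: root F# down a major sixth → A, giving Amaj.

Bmin7 Cmaj Cb7 G7 Amaj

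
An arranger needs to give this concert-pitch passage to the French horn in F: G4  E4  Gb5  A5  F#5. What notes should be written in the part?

D5 B4 Db6 E6 C#6

The French horn in F sounds a perfect fifth below written, so the written part must be a perfect fifth above concert — transpose each note up.
G4 to D5
E4 to B4
Gb5 to Db6
A5 to E6
F#5 to C#6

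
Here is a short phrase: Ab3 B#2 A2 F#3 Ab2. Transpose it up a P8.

Ab4 B#3 A3 F#4 Ab3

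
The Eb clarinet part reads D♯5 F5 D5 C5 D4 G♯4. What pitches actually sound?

F#5 Ab5 F5 Eb5 F4 B4

The Eb clarinet sounds a minor third above written, so transpose each written note up a minor third.
D#5 becomes F#5
F5 becomes Ab5
D5 becomes F5
C5 becomes Eb5
D4 becomes F4
G#4 becomes B4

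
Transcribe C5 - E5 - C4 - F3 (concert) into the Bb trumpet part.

D5 F#5 D4 G3

The Bb trumpet sounds a major second below written, so the written part must be a major second above concert — transpose each note up.
C5 → D5
E5 → F#5
C4 → D4
F3 → G3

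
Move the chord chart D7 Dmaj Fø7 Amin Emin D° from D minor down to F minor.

F7 Fmaj Abø7 Cmin Gmin F°

D minor down to F minor is a major sixth; each chord root moves by that interval while the quality stays the same.
D7: root D down a major sixth → F, giving F7.
Dmaj: root D down a major sixth → F, giving Fmaj.
Fø7: root F down a major sixth → Ab, giving Abø7.
Amin: root A down a major sixth → C, giving Cmin.
Emin: root E down a major sixth → G, giving Gmin.
D°: root D down a major sixth → F, giving F°.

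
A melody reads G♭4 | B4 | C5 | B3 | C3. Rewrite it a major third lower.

Gb4 down a major third is Ebb4.
B4: a third down reaches G, and 4 semitones makes it G4.
C5: a third down reaches A, and 4 semitones makes it Ab4.
A major third down from B3 gives G3.
C3 down a major third is Ab2.

Ebb4 G4 Ab4 G3 Ab2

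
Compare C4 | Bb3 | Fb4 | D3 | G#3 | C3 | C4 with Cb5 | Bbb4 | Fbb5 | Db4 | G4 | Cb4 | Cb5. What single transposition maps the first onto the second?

From C4 to Cb5 is 8 letter names — an octave of some quality.
C4 to Cb5 is 11 semitones, which makes it a diminished octave; the second version is higher, so the direction is up.
Checking another pair — C4 → Cb5 — gives the same interval.

up a diminished octave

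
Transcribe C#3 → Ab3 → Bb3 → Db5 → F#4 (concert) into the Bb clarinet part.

D#3 Bb3 C4 Eb5 G#4

Written C4 sounds as Bb3 on the Bb clarinet, so concert pitches are written a major second up.
C#3 becomes D#3
Ab3 becomes Bb3
Bb3 becomes C4
Db5 becomes Eb5
F#4 becomes G#4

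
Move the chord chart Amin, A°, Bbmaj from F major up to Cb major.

Ebmin Eb° Fbmaj

F major up to Cb major is a diminished fifth; each chord root moves by that interval while the quality stays the same.
Amin: root A up a diminished fifth → Eb, giving Ebmin.
A°: root A up a diminished fifth → Eb, giving Eb°.
Bbmaj: root Bb up a diminished fifth → Fb, giving Fbmaj.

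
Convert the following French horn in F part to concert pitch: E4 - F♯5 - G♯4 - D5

A3 B4 C#4 G4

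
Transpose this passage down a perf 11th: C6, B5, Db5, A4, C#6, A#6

G4 F#4 Ab3 E3 G#4 E#5

C6: an eleventh down reaches G, and 17 semitones makes it G4.
B5: an eleventh down reaches F, and 17 semitones makes it F#4.
Db5: an eleventh down reaches A, and 17 semitones makes it Ab3.
A4 down a perfect eleventh is E3.
A perfect eleventh down from C#6 gives G#4.
A#6 down a perfect eleventh is E#5.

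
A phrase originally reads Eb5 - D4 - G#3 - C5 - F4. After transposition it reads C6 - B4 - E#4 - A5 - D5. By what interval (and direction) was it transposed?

up a major sixth

Take the first pair: Eb5 → C6. E to C spans 6 letter names, so the interval is some kind of sixth.
Eb5 to C6 is 9 semitones, which makes it a major sixth; the second version is higher, so the direction is up.
Checking another pair — F4 → D5 — gives the same interval.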